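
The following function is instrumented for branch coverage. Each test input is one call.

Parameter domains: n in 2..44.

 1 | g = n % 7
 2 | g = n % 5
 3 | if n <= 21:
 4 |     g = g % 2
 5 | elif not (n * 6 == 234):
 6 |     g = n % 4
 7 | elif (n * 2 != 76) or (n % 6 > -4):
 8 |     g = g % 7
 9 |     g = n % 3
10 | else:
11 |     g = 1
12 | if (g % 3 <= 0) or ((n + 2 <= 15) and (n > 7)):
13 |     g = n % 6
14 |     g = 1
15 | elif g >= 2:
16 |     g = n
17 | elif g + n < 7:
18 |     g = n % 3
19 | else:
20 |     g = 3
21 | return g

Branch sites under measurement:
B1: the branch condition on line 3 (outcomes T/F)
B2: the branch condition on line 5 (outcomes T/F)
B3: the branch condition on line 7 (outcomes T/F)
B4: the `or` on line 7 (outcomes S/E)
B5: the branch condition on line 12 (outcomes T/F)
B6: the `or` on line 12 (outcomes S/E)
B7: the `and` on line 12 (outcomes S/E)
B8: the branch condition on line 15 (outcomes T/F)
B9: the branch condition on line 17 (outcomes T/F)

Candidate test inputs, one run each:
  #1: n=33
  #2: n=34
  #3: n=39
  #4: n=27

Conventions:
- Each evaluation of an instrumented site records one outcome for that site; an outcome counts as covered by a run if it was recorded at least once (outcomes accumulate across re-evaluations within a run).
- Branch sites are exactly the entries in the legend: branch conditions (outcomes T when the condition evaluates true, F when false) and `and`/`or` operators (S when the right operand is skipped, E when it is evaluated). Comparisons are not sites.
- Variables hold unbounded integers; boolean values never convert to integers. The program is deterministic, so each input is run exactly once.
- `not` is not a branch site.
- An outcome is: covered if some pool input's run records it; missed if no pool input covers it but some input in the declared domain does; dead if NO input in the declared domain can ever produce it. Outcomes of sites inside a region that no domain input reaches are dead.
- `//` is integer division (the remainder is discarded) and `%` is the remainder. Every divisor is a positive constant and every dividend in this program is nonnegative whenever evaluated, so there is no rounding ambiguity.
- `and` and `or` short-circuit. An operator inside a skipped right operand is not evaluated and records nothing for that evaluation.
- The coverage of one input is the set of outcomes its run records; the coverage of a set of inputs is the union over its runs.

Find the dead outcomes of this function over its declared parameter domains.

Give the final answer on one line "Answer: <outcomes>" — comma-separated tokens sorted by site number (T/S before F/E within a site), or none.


sweeping the full domain (43 inputs) for each outcome:
  B3=F: zero occurrences over every domain input -> dead
  B4=E: zero occurrences over every domain input -> dead
  reachable outcomes have witnesses, e.g. B1=T (e.g. n=2), B1=F (e.g. n=22), B2=T (e.g. n=22), B2=F (e.g. n=39)
Answer: B3=F, B4=E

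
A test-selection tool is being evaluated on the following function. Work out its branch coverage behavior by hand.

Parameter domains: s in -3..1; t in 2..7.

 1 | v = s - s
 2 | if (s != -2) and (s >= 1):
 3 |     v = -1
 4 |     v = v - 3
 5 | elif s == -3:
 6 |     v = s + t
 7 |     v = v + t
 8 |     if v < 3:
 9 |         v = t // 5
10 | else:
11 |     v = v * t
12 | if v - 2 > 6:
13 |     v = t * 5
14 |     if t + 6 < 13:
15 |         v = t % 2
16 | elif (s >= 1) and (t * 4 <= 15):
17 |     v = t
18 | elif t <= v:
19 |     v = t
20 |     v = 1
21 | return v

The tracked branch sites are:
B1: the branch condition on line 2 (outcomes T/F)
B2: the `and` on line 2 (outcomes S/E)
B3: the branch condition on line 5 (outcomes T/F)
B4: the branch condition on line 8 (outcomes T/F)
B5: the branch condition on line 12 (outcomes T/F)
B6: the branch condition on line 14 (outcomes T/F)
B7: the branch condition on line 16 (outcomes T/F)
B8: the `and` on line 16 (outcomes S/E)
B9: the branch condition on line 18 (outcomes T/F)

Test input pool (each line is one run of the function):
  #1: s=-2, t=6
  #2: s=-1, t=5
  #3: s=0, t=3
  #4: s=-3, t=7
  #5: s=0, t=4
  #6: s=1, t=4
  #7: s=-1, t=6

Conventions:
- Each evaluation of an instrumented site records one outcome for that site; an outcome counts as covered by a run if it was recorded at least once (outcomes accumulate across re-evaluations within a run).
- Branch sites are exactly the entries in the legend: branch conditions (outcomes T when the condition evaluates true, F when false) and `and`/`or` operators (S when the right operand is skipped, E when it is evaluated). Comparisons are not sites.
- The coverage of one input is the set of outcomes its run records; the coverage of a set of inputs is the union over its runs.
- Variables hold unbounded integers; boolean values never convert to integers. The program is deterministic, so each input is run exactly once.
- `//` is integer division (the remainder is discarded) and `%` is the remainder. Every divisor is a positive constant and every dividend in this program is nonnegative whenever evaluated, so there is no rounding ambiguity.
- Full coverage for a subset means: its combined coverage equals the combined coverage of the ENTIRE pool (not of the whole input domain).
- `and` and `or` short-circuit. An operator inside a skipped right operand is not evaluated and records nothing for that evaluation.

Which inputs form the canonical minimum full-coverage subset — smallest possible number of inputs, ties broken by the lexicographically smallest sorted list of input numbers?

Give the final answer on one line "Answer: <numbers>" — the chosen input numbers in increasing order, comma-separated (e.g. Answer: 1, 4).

#1 (s=-2, t=6) -> covered: B1=F, B2=S, B3=F, B5=F, B7=F, B8=S, B9=F
#2 (s=-1, t=5) -> covered: B1=F, B2=E, B3=F, B5=F, B7=F, B8=S, B9=F
#3 (s=0, t=3) -> covered: B1=F, B2=E, B3=F, B5=F, B7=F, B8=S, B9=F
#4 (s=-3, t=7) -> covered: B1=F, B2=E, B3=T, B4=F, B5=T, B6=F
#5 (s=0, t=4) -> covered: B1=F, B2=E, B3=F, B5=F, B7=F, B8=S, B9=F
#6 (s=1, t=4) -> covered: B1=T, B2=E, B5=F, B7=F, B8=E, B9=F
#7 (s=-1, t=6) -> covered: B1=F, B2=E, B3=F, B5=F, B7=F, B8=S, B9=F
together the pool reaches 14 outcomes: B1=T, B1=F, B2=S, B2=E, B3=T, B3=F, B4=F, B5=T, B5=F, B6=F, B7=F, B8=S, B8=E, B9=F
size 1 is not enough: best union over all size-1 subsets is 7/14
size 2 is not enough: best union over all size-2 subsets is 12/14
inputs {1, 4, 6} (size 3) cover everything; no size-3 subset with a lexicographically smaller index list covers all 14

Answer: 1, 4, 6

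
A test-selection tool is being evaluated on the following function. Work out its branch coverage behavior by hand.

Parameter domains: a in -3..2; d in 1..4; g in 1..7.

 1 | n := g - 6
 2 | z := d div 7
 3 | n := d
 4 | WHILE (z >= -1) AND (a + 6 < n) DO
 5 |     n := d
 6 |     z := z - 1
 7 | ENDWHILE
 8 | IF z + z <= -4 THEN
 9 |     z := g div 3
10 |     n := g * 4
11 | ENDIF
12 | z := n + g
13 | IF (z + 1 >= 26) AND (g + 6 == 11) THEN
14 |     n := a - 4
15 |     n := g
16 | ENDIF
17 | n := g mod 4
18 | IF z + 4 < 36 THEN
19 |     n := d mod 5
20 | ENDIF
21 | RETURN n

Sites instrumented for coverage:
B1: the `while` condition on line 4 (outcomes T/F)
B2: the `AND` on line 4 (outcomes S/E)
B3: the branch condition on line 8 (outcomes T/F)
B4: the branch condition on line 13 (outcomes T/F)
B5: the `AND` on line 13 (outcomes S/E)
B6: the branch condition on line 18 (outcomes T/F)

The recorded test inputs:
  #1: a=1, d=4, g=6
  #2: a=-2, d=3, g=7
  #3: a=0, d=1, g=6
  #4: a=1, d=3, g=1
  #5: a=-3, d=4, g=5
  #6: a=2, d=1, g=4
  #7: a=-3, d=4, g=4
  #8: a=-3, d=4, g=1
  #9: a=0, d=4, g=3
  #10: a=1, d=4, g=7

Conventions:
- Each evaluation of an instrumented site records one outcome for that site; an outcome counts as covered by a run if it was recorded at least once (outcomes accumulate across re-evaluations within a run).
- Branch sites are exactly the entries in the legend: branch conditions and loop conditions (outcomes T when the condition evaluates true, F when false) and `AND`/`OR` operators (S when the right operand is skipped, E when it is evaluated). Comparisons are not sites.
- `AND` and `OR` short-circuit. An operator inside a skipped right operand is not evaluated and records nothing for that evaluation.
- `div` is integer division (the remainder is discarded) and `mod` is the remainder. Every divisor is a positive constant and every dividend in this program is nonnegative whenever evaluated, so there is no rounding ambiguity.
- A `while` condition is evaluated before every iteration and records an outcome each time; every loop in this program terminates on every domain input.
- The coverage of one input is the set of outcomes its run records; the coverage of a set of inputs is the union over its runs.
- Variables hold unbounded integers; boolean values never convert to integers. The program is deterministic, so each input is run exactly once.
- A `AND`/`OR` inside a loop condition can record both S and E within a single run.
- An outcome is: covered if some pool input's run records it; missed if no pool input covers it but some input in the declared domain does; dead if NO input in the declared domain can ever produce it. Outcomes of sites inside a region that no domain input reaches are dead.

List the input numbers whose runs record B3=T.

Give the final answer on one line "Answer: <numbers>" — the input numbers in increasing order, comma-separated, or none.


input #1 (a=1, d=4, g=6): does not record B3=T
input #2 (a=-2, d=3, g=7): does not record B3=T
input #3 (a=0, d=1, g=6): does not record B3=T
input #4 (a=1, d=3, g=1): does not record B3=T
input #5 (a=-3, d=4, g=5): records B3=T
input #6 (a=2, d=1, g=4): does not record B3=T
input #7 (a=-3, d=4, g=4): records B3=T
input #8 (a=-3, d=4, g=1): records B3=T
input #9 (a=0, d=4, g=3): does not record B3=T
input #10 (a=1, d=4, g=7): does not record B3=T
Answer: 5, 7, 8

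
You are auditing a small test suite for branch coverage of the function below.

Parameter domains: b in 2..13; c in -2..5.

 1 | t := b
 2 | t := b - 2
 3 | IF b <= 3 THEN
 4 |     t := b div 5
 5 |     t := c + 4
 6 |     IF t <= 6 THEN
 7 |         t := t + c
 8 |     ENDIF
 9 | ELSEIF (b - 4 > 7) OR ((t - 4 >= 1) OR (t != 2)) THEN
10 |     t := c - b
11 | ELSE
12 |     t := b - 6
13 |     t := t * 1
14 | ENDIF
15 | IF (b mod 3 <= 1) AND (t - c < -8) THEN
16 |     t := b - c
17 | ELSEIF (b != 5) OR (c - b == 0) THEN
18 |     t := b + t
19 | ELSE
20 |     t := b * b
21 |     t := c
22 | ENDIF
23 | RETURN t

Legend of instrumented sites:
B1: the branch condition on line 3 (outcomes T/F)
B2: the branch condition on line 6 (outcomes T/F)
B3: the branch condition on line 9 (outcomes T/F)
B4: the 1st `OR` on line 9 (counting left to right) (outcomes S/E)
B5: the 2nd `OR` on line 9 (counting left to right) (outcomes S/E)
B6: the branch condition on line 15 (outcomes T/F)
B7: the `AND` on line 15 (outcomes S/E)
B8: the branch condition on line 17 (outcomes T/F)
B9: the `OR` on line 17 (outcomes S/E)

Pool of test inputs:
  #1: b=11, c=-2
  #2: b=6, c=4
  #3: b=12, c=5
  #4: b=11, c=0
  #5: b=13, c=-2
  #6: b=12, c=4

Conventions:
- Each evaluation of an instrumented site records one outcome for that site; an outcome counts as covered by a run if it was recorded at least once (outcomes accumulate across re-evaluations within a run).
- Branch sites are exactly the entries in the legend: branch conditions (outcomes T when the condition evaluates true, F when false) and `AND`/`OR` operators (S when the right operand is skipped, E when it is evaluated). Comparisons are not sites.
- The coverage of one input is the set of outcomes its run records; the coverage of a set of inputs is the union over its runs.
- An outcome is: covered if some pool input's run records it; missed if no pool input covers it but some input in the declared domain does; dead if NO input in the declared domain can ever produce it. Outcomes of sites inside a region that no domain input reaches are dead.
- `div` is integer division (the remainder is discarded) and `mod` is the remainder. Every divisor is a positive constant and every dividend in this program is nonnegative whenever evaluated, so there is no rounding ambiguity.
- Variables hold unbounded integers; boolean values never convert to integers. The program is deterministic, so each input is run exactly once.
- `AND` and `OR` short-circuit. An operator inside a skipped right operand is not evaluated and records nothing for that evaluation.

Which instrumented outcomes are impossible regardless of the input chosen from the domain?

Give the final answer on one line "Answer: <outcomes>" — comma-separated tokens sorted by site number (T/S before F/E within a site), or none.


checking every outcome against all 96 domain inputs:
  reachable outcomes have witnesses, e.g. B1=T (e.g. b=2, c=-2), B1=F (e.g. b=4, c=-2), B2=T (e.g. b=2, c=-2), B2=F (e.g. b=2, c=3)
Answer: none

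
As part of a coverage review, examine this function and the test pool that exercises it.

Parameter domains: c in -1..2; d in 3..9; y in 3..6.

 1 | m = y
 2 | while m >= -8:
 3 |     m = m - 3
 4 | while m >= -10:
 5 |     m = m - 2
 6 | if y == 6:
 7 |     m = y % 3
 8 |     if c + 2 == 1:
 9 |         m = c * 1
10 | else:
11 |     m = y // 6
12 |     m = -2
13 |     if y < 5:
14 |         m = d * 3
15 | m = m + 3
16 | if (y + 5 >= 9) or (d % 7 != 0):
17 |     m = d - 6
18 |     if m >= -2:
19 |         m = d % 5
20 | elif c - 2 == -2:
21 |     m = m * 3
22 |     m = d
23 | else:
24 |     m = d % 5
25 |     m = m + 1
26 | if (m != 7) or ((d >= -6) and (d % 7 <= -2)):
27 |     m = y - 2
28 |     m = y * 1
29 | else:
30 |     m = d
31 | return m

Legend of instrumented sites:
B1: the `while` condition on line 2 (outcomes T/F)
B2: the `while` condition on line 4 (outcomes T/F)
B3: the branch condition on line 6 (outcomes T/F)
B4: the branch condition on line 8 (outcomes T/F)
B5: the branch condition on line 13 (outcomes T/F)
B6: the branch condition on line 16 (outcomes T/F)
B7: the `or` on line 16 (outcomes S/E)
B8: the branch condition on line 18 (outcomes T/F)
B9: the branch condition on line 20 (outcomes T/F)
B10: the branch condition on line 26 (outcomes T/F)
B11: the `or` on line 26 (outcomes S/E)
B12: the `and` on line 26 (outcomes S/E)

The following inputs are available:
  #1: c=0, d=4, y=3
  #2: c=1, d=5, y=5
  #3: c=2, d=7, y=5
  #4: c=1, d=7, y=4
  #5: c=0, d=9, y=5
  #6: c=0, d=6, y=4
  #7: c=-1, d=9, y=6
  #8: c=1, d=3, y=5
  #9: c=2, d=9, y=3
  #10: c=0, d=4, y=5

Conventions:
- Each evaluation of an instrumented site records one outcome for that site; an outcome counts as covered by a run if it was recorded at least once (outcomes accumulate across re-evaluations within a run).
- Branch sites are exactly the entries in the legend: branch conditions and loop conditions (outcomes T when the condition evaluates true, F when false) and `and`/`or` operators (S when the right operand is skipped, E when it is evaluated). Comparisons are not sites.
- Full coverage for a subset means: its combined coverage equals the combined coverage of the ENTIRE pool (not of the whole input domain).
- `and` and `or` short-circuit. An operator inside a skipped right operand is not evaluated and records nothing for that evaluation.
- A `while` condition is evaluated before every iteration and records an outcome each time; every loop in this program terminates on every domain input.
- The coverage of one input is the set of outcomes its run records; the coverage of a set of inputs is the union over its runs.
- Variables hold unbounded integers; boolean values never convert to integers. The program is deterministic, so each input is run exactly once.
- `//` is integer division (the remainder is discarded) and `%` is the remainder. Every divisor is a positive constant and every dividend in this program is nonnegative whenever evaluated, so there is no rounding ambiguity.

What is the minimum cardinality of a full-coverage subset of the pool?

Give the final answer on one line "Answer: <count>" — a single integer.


#1 (c=0, d=4, y=3) -> B1->T, B1->T, B1->T, B1->T, B1->F, B2->T, B2->F, B3->F, B5->T, B7->E, B6->T, B8->T, B11->S, B10->T; covered: B1=T, B1=F, B2=T, B2=F, B3=F, B5=T, B6=T, B7=E, B8=T, B10=T, B11=S
#2 (c=1, d=5, y=5) -> B1->T, B1->T, B1->T, B1->T, B1->T, B1->F, B2->T, B2->F, B3->F, B5->F, B7->S, B6->T, B8->T, B11->S, ...; covered: B1=T, B1=F, B2=T, B2=F, B3=F, B5=F, B6=T, B7=S, B8=T, B10=T, B11=S
#3 (c=2, d=7, y=5) -> B1->T, B1->T, B1->T, B1->T, B1->T, B1->F, B2->T, B2->F, B3->F, B5->F, B7->S, B6->T, B8->T, B11->S, ...; covered: B1=T, B1=F, B2=T, B2=F, B3=F, B5=F, B6=T, B7=S, B8=T, B10=T, B11=S
#4 (c=1, d=7, y=4) -> B1->T, B1->T, B1->T, B1->T, B1->T, B1->F, B2->F, B3->F, B5->T, B7->S, B6->T, B8->T, B11->S, B10->T; covered: B1=T, B1=F, B2=F, B3=F, B5=T, B6=T, B7=S, B8=T, B10=T, B11=S
#5 (c=0, d=9, y=5) -> B1->T, B1->T, B1->T, B1->T, B1->T, B1->F, B2->T, B2->F, B3->F, B5->F, B7->S, B6->T, B8->T, B11->S, ...; covered: B1=T, B1=F, B2=T, B2=F, B3=F, B5=F, B6=T, B7=S, B8=T, B10=T, B11=S
#6 (c=0, d=6, y=4) -> B1->T, B1->T, B1->T, B1->T, B1->T, B1->F, B2->F, B3->F, B5->T, B7->S, B6->T, B8->T, B11->S, B10->T; covered: B1=T, B1=F, B2=F, B3=F, B5=T, B6=T, B7=S, B8=T, B10=T, B11=S
#7 (c=-1, d=9, y=6) -> B1->T, B1->T, B1->T, B1->T, B1->T, B1->F, B2->T, B2->F, B3->T, B4->T, B7->S, B6->T, B8->T, B11->S, ...; covered: B1=T, B1=F, B2=T, B2=F, B3=T, B4=T, B6=T, B7=S, B8=T, B10=T, B11=S
#8 (c=1, d=3, y=5) -> B1->T, B1->T, B1->T, B1->T, B1->T, B1->F, B2->T, B2->F, B3->F, B5->F, B7->S, B6->T, B8->F, B11->S, ...; covered: B1=T, B1=F, B2=T, B2=F, B3=F, B5=F, B6=T, B7=S, B8=F, B10=T, B11=S
#9 (c=2, d=9, y=3) -> B1->T, B1->T, B1->T, B1->T, B1->F, B2->T, B2->F, B3->F, B5->T, B7->E, B6->T, B8->T, B11->S, B10->T; covered: B1=T, B1=F, B2=T, B2=F, B3=F, B5=T, B6=T, B7=E, B8=T, B10=T, B11=S
#10 (c=0, d=4, y=5) -> B1->T, B1->T, B1->T, B1->T, B1->T, B1->F, B2->T, B2->F, B3->F, B5->F, B7->S, B6->T, B8->T, B11->S, ...; covered: B1=T, B1=F, B2=T, B2=F, B3=F, B5=F, B6=T, B7=S, B8=T, B10=T, B11=S
the full pool covers 16 outcomes: B1=T, B1=F, B2=T, B2=F, B3=T, B3=F, B4=T, B5=T, B5=F, B6=T, B7=S, B7=E, B8=T, B8=F, B10=T, B11=S
every size-1 subset falls short of the 16 outcomes (best: 11/16)
every size-2 subset falls short of the 16 outcomes (best: 14/16)
the canonical winner is {1, 7, 8}: size 3, full 16-outcome coverage, earliest index list among size-3 covers
Answer: 3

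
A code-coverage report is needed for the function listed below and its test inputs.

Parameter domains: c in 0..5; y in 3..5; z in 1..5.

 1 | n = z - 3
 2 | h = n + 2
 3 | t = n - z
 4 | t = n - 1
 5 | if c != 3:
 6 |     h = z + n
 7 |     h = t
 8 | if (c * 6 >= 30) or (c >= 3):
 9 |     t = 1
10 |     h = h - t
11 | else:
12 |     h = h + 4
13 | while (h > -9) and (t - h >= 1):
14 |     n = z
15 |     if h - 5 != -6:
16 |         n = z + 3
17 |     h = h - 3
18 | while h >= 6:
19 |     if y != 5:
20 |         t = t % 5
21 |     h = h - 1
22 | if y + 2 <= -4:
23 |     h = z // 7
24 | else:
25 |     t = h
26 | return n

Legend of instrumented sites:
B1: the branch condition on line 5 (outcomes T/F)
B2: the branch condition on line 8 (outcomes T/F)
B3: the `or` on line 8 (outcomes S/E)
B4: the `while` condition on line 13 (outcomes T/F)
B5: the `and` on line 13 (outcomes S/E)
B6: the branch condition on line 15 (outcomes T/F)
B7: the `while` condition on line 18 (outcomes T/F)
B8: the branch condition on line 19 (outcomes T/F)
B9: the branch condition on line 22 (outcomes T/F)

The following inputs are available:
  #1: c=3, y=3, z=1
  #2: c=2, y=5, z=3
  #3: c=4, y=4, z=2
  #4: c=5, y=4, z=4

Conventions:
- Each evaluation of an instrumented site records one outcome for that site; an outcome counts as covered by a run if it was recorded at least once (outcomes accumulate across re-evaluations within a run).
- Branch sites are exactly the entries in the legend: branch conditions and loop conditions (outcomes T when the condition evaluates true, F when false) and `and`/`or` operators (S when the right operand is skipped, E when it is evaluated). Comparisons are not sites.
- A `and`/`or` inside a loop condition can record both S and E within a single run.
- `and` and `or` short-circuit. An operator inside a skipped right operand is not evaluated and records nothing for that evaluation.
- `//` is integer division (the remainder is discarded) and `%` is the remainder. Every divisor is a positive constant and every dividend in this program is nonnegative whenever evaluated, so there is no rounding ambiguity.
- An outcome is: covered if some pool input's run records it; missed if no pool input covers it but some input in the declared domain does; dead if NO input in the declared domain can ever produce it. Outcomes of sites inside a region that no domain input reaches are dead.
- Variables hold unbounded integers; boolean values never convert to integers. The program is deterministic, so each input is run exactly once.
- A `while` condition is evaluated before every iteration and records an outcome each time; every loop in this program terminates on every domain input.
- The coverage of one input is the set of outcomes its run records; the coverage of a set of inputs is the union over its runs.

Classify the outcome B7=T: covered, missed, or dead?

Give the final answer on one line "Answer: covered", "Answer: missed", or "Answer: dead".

no pool input records B7=T
checking all 90 inputs in the declared domain: B7=T is never recorded -> dead

Answer: dead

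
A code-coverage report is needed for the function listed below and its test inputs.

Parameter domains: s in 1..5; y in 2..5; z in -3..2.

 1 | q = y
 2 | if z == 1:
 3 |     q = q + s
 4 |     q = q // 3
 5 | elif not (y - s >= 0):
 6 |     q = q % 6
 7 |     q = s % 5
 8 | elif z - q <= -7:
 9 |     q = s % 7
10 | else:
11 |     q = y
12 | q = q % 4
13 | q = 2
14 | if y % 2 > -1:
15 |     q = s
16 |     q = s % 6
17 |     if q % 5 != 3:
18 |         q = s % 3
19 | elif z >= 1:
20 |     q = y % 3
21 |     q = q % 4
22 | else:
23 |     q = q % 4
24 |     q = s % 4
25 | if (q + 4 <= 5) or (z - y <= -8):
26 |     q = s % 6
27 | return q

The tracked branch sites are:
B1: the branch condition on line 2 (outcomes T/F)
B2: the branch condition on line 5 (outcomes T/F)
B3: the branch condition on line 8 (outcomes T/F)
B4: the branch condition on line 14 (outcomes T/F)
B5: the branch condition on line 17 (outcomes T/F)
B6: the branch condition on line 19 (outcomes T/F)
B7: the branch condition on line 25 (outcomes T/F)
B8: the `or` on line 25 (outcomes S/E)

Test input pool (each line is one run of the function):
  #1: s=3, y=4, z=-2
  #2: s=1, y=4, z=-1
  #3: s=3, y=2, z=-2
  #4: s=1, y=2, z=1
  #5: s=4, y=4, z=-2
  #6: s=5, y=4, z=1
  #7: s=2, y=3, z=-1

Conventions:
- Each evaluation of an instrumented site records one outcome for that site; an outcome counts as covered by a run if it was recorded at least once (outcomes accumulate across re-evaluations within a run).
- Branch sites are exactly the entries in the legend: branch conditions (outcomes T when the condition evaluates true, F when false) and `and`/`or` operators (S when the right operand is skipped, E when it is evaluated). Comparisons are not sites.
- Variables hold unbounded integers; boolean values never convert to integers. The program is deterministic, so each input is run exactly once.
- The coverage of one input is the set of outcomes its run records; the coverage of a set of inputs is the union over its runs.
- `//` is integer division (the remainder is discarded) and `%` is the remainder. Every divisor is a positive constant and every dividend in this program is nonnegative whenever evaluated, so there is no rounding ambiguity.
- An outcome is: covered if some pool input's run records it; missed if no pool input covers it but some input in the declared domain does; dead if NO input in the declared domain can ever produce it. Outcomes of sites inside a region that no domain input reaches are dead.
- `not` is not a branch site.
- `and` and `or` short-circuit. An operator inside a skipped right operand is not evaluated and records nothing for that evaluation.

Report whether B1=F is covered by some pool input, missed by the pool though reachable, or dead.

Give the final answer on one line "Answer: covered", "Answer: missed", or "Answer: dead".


B1=F is recorded by pool input(s) 1, 2, 3, 5, 7 -> covered
Answer: covered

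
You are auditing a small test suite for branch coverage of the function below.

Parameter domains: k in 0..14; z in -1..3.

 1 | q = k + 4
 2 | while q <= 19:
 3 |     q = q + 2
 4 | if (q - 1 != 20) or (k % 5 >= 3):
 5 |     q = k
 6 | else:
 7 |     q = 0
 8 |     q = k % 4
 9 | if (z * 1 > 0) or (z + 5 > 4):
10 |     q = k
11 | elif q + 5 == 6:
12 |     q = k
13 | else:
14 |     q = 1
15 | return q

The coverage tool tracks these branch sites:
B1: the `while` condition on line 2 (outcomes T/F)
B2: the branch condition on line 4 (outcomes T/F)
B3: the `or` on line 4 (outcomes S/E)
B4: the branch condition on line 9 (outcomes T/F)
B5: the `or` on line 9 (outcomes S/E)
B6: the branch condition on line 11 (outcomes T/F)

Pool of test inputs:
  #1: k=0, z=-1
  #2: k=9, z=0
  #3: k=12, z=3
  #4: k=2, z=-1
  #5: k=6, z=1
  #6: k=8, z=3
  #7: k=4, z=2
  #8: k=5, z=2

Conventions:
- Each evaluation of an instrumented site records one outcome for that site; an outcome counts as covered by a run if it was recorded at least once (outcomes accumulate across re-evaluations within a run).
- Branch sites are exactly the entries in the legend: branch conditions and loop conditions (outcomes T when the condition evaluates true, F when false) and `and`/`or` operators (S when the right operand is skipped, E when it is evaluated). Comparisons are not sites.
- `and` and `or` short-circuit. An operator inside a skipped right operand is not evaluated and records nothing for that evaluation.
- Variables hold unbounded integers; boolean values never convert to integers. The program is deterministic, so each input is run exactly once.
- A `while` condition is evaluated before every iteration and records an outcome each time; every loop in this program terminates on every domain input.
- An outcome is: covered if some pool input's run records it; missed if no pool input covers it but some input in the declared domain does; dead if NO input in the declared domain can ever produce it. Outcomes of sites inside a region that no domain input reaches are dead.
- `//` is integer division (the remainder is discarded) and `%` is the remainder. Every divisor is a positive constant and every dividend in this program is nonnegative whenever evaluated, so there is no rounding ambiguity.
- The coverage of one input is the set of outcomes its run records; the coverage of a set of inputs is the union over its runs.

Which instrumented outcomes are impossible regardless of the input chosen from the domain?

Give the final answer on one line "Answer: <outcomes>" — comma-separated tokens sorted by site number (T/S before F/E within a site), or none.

checking every outcome against all 75 domain inputs:
  reachable outcomes have witnesses, e.g. B1=T (e.g. k=0, z=-1), B1=F (e.g. k=0, z=-1), B2=T (e.g. k=0, z=-1), B2=F (e.g. k=1, z=-1)

Answer: none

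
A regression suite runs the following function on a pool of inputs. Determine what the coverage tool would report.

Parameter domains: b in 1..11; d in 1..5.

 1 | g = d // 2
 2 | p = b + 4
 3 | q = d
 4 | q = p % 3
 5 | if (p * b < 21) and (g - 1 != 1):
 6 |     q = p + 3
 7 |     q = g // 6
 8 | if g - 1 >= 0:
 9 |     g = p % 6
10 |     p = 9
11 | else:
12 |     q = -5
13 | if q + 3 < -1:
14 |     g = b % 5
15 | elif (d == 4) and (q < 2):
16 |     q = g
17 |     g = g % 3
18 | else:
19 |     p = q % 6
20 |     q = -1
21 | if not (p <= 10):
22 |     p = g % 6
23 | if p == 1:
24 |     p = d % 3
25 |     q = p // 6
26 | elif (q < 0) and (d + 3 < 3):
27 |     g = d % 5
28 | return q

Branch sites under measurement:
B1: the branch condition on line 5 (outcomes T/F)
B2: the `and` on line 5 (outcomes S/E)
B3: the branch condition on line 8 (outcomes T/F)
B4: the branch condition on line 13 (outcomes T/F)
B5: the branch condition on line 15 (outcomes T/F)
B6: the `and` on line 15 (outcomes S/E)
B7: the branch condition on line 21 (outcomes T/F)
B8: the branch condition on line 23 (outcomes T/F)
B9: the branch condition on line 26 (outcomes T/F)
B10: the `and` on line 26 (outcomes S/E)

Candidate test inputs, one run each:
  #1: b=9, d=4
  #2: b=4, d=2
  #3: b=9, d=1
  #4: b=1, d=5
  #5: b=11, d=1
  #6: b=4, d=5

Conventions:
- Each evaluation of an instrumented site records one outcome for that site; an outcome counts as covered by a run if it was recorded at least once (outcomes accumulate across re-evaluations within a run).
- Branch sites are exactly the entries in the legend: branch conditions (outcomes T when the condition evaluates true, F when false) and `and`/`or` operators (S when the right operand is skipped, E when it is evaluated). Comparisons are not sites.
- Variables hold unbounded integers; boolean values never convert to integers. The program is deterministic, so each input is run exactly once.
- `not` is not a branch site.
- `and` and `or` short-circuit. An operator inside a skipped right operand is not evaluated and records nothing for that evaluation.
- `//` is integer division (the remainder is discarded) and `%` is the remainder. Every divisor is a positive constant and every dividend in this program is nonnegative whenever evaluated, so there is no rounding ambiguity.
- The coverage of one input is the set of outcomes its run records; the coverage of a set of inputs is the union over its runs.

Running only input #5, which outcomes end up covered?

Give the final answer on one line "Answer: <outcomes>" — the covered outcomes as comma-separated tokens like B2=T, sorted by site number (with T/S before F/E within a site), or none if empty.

Running input #5 (b=11, d=1), event by event:
  B2->S, B1->F, B3->F, B4->T, B7->T, B8->T
distinct outcomes covered: B1=F, B2=S, B3=F, B4=T, B7=T, B8=T

Answer: B1=F, B2=S, B3=F, B4=T, B7=T, B8=T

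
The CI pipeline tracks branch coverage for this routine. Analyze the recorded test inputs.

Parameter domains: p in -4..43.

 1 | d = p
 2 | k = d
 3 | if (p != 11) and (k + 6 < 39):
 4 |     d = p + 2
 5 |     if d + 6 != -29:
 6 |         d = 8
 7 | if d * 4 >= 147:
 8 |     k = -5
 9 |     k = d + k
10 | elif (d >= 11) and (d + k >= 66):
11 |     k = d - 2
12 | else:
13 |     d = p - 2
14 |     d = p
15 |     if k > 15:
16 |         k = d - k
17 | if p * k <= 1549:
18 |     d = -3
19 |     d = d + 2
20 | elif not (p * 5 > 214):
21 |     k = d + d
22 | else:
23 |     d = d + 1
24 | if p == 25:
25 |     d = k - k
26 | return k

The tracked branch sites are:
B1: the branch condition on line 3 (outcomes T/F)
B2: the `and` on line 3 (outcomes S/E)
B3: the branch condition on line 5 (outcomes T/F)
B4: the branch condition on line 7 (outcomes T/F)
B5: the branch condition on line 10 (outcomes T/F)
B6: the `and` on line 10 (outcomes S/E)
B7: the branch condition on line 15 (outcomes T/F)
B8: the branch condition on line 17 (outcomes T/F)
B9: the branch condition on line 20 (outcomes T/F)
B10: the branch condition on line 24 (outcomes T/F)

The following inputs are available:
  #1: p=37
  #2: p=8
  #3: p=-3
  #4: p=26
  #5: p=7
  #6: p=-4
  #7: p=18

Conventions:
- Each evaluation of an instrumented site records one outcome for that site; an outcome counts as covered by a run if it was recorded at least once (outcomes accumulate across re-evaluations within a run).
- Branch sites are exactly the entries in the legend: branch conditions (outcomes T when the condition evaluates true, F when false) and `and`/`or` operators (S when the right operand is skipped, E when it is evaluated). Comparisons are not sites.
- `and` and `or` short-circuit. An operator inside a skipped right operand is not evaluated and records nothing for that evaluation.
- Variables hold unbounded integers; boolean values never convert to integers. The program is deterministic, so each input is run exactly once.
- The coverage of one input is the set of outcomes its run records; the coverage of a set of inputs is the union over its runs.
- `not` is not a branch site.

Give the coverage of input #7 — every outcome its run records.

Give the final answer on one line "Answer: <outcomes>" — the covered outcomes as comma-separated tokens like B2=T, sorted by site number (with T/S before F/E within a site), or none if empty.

Event log for input #7 (p=18):
  B2->E, B1->T, B3->T, B4->F, B6->S, B5->F, B7->T, B8->T, B10->F
collecting distinct outcomes: B1=T, B2=E, B3=T, B4=F, B5=F, B6=S, B7=T, B8=T, B10=F

Answer: B1=T, B2=E, B3=T, B4=F, B5=F, B6=S, B7=T, B8=T, B10=F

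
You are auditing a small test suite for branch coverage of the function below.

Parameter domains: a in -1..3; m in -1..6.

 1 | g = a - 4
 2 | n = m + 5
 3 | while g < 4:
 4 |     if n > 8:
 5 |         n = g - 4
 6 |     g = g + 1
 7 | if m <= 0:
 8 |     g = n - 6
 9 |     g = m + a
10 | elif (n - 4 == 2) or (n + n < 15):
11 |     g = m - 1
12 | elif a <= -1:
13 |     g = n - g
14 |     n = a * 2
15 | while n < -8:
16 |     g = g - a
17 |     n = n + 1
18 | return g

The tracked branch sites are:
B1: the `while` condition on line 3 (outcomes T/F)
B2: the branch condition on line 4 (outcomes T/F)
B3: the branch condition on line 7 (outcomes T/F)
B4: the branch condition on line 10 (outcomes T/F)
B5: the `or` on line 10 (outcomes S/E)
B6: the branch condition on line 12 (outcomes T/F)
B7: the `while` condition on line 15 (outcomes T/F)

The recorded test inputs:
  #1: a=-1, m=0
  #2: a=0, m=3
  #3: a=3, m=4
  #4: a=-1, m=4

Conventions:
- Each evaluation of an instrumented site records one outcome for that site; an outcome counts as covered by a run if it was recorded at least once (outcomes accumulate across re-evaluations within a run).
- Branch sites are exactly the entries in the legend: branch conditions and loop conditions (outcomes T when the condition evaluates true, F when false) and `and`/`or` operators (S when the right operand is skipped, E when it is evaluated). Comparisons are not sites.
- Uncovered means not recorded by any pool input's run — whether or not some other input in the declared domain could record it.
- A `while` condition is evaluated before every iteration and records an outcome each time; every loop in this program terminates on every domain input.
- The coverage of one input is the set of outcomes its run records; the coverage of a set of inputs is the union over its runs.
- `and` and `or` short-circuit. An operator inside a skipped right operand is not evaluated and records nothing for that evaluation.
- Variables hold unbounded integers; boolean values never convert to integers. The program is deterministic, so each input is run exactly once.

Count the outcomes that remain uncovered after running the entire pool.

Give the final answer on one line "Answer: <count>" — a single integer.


input #1 (a=-1, m=0): covers B1=T, B1=F, B2=F, B3=T, B7=F
input #2 (a=0, m=3): covers B1=T, B1=F, B2=F, B3=F, B4=F, B5=E, B6=F, B7=F
input #3 (a=3, m=4): covers B1=T, B1=F, B2=T, B2=F, B3=F, B4=T, B5=E, B7=F
input #4 (a=-1, m=4): covers B1=T, B1=F, B2=T, B2=F, B3=F, B4=T, B5=E, B7=T, B7=F
union over the pool: B1=T, B1=F, B2=T, B2=F, B3=T, B3=F, B4=T, B4=F, B5=E, B6=F, B7=T, B7=F
uncovered (2 of 14): B5=S, B6=T
Answer: 2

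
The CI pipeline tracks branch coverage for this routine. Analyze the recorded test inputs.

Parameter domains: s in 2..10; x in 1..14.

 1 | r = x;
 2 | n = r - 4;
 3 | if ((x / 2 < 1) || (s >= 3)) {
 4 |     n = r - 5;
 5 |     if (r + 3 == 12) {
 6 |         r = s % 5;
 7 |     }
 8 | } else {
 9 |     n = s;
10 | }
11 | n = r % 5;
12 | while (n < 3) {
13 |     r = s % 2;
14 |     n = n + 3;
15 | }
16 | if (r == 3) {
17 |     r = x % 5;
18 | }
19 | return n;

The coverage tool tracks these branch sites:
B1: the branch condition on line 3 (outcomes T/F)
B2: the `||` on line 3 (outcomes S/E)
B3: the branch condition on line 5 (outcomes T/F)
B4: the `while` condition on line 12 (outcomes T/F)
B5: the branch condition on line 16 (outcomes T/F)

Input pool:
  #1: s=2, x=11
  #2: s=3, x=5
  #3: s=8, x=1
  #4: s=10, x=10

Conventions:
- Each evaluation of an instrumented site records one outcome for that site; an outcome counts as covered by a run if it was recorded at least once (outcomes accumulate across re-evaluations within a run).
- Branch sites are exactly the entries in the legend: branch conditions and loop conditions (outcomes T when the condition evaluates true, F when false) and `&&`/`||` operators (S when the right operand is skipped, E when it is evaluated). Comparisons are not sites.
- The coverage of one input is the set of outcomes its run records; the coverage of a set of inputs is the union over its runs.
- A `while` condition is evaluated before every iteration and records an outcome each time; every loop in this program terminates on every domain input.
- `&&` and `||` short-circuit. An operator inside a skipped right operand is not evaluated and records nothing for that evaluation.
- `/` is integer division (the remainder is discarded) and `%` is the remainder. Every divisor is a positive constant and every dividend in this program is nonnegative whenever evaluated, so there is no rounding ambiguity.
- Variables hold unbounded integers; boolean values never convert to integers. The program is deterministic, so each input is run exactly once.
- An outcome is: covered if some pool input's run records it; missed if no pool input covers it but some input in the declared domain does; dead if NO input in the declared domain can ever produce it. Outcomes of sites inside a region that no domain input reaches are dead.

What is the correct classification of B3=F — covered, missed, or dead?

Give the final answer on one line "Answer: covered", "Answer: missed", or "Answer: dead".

B3=F is recorded by pool input(s) 2, 3, 4 -> covered

Answer: covered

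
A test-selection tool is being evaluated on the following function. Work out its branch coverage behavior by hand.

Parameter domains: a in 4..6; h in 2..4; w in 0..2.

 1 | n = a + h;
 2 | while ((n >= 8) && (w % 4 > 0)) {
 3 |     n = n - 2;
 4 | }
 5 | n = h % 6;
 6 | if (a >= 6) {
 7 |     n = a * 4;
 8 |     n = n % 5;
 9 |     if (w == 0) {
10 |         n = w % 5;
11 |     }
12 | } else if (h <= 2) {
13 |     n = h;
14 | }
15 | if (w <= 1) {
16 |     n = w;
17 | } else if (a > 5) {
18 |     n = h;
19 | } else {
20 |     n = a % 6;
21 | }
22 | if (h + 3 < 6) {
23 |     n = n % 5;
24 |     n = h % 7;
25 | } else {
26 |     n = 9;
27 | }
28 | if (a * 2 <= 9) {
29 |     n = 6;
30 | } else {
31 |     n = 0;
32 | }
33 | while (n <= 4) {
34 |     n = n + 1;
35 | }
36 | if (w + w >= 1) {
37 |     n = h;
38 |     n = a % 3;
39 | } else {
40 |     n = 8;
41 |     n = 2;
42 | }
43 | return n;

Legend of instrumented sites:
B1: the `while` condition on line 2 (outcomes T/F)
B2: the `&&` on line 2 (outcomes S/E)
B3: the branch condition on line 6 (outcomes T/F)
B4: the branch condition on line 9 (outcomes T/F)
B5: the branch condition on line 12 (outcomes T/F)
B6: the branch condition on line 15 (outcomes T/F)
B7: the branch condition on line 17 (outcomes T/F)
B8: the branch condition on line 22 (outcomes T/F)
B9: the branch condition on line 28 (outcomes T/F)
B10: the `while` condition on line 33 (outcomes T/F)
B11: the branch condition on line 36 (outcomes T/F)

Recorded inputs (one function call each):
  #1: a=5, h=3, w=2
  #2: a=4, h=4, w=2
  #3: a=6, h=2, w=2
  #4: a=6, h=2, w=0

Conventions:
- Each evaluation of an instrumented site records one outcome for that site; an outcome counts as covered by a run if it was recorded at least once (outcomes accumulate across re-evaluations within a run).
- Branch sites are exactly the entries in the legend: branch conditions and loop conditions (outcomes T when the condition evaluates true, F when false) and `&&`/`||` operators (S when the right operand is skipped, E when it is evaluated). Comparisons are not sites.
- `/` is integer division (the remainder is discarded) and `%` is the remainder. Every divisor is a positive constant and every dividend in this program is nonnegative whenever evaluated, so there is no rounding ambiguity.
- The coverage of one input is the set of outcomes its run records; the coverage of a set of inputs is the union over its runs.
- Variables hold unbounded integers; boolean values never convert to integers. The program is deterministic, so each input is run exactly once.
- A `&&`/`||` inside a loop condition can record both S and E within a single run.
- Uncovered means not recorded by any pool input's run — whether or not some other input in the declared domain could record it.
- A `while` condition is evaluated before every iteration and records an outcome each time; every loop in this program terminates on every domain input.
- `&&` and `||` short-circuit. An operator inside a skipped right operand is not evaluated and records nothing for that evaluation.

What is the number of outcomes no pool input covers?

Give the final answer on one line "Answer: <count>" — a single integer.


run #1 (a=5, h=3, w=2) runs B2->E, B1->T, B2->S, B1->F, B3->F, B5->F, B6->F, B7->F, B8->F, B9->F, B10->T, B10->T, B10->T, B10->T, ...; records B1=T, B1=F, B2=S, B2=E, B3=F, B5=F, B6=F, B7=F, B8=F, B9=F, B10=T, B10=F, B11=T
run #2 (a=4, h=4, w=2) runs B2->E, B1->T, B2->S, B1->F, B3->F, B5->F, B6->F, B7->F, B8->F, B9->T, B10->F, B11->T; records B1=T, B1=F, B2=S, B2=E, B3=F, B5=F, B6=F, B7=F, B8=F, B9=T, B10=F, B11=T
run #3 (a=6, h=2, w=2) runs B2->E, B1->T, B2->S, B1->F, B3->T, B4->F, B6->F, B7->T, B8->T, B9->F, B10->T, B10->T, B10->T, B10->T, ...; records B1=T, B1=F, B2=S, B2=E, B3=T, B4=F, B6=F, B7=T, B8=T, B9=F, B10=T, B10=F, B11=T
run #4 (a=6, h=2, w=0) runs B2->E, B1->F, B3->T, B4->T, B6->T, B8->T, B9->F, B10->T, B10->T, B10->T, B10->T, B10->T, B10->F, B11->F; records B1=F, B2=E, B3=T, B4=T, B6=T, B8=T, B9=F, B10=T, B10=F, B11=F
union over the pool: B1=T, B1=F, B2=S, B2=E, B3=T, B3=F, B4=T, B4=F, B5=F, B6=T, B6=F, B7=T, B7=F, B8=T, B8=F, B9=T, B9=F, B10=T, B10=F, B11=T, B11=F
uncovered (1 of 22): B5=T
Answer: 1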